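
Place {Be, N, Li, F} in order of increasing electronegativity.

Li is in period 2, group 1; Be is in period 2, group 2; N is in period 2, group 15; F is in period 2, group 17.
Electronegativity increases across a period and decreases down a group, tracking effective nuclear charge and atomic size.
All lie in period 2, so electronegativity increases left to right.
So from lowest to highest: Li < Be < N < F.

Li, Be, N, F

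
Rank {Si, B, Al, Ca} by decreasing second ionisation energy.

The second ionization energy removes an electron from the +1 ion. For each element: Si⁺ still has 3 valence electrons; B⁺ still has 2 valence electrons; Al⁺ still has 2 valence electrons; Ca⁺ still has 1 valence electron.
All are still removing valence electrons, so compare the +1 ions as you would atoms: IE_2 generally rises across a period (higher Z_eff) and falls down a group (larger shell), subject to the usual subshell exceptions.
Valence configurations: Si⁺ [Ne]3s²3p¹, B⁺ [He]2s², Al⁺ [Ne]3s², Ca⁺ [Ar]4s¹.
Si⁺ loses a lone 3p electron whereas Al⁺ must break into a filled 3s² pair, so IE_2(Al) > IE_2(Si) even though Si has the higher nuclear charge.
Approximate IE_2 values (kJ/mol): Si 1577, B 2427, Al 1817, Ca 1145.
Hence IE_2: Ca < Si < Al < B.

B > Al > Si > Ca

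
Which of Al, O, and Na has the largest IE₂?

After 1 electron has been removed, what remains? Al⁺ still has 2 valence electrons; O⁺ still has 5 valence electrons; Na⁺ is the bare [Ne] core.
Breaking into a closed-shell core is much more expensive than removing a leftover valence electron — Na has the largest IE_2 here.
Valence configurations: Al⁺ [Ne]3s², O⁺ [He]2s²2p³.
Tabulated IE_2 (kJ/mol): Al 1817, O 3388, Na 4562.
So the second ionization energies run Al < O < Na.

Na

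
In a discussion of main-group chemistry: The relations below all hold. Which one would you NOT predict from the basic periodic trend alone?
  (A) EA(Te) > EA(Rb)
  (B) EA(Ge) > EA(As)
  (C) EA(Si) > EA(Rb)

The general trend: electron affinity increases across a period and decreases down a group.
(A) Te (period 5, group 16) vs Rb (period 5, group 1): the stated order agrees with the simple trend.
(B) Ge (period 4, group 14) vs As (period 4, group 15): the stated order contradicts the simple trend.
(C) Si (period 3, group 14) vs Rb (period 5, group 1): the stated order agrees with the simple trend.
The exception is (B): adding an electron to As's half-filled 4p³ is unfavourable, so Ge (4p²) has the more exothermic EA.

(B)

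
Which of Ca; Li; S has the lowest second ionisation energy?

IE_2 is the cost of taking one more electron from the +1 cation: Ca⁺ still has 1 valence electron; Li⁺ is the bare [He] core; S⁺ still has 5 valence electrons.
Pulling an electron out of a noble-gas core costs far more than removing a remaining valence electron, so Li sits at the high end of IE_2.
Valence configurations: Ca⁺ [Ar]4s¹, S⁺ [Ne]3s²3p³.
Tabulated IE_2 (kJ/mol): Ca 1145, Li 7298, S 2252.
Overall IE_2 order: Ca < S < Li.

Ca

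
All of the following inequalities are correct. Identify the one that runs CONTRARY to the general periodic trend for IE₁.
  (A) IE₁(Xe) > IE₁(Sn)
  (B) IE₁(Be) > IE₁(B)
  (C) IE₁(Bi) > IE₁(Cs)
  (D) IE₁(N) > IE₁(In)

The general trend: IE₁ increases across a period and decreases down a group.
(A) Xe (period 5, group 18) vs Sn (period 5, group 14): the stated order agrees with the simple trend.
(B) Be (period 2, group 2) vs B (period 2, group 13): the stated order contradicts the simple trend.
(C) Bi (period 6, group 15) vs Cs (period 6, group 1): the stated order agrees with the simple trend.
(D) N (period 2, group 15) vs In (period 5, group 13): the stated order agrees with the simple trend.
The exception is (B): removing B's lone 2p electron is easier than breaking Be's filled 2s².

(B)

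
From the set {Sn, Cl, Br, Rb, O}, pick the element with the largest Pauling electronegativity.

Atoms toward the upper right of the periodic table pull bonding electrons most strongly.
Neither a single period nor a single group — weigh both effects.
Sn > Rb: Sn lies to the right of Rb in period 5, so the across-period effect alone puts Sn higher.
Br > Sn: both effects reinforce here, so Br is clearly the higher of the two.
Cl > Br: they share group 17; the group trend gives Cl the larger value.
O > Cl: period and group pull opposite ways; the down-group shift dominates (3.44 vs 3.16).
Approximate values (Pauling): O 3.44, Cl 3.16, Br 2.96, Rb 0.82, Sn 1.96.
The largest Pauling electronegativity among these belongs to O.

O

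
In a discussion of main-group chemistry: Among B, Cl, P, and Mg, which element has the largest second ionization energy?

After 1 electron has been removed, what remains? B⁺ still has 2 valence electrons; Cl⁺ still has 6 valence electrons; P⁺ still has 4 valence electrons; Mg⁺ still has 1 valence electron.
All are still removing valence electrons, so compare the +1 ions as you would atoms: IE_2 generally rises across a period (higher Z_eff) and falls down a group (larger shell), subject to the usual subshell exceptions.
Valence configurations: B⁺ [He]2s², Cl⁺ [Ne]3s²3p⁴, P⁺ [Ne]3s²3p², Mg⁺ [Ne]3s¹.
The numbers (kJ/mol): B 2427, Cl 2298, P 1907, Mg 1451.
Overall IE_2 order: Mg < P < Cl < B.

B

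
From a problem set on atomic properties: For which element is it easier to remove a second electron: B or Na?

B

Consider each +1 ion: B⁺ still has 2 valence electrons; Na⁺ is the bare [Ne] core.
Core electrons are held far more tightly than valence electrons, so Na tops the IE_2 order.
Approximate IE_2 values (kJ/mol): B 2427, Na 4562.
Hence IE_2: B < Na.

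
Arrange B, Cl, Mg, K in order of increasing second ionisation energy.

Mg < Cl < B < K

IE_2 is the cost of taking one more electron from the +1 cation: B⁺ still has 2 valence electrons; Cl⁺ still has 6 valence electrons; Mg⁺ still has 1 valence electron; K⁺ is the bare [Ar] core.
Breaking into a closed-shell core is much more expensive than removing a leftover valence electron — K has the largest IE_2 here.
Valence configurations: B⁺ [He]2s², Cl⁺ [Ne]3s²3p⁴, Mg⁺ [Ne]3s¹.
Approximate IE_2 values (kJ/mol): B 2427, Cl 2298, Mg 1451, K 3052.
Overall IE_2 order: Mg < Cl < B < K.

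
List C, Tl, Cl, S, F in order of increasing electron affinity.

C is in period 2, group 14; F is in period 2, group 17; S is in period 3, group 16; Cl is in period 3, group 17; Tl is in period 6, group 13.
Electron affinity generally becomes more exothermic across a period toward the halogens and less exothermic down a group.
Here both period and group differ, so the two effects have to be weighed against each other.
C > Tl: both effects reinforce here, so C is clearly the higher of the two.
S > C: the two effects oppose for this pair; the across-period effect wins (200 vs 122 kJ/mol).
F > S: relative to S, both the across-period and down-group shifts push F's electron affinity up.
Cl > F: this pair runs against the simple trend — see the exception note.
Note the exception: Cl has a higher electron affinity than F, contrary to the simple trend — F's small 2p subshell makes the incoming electron feel strong e⁻–e⁻ repulsion, so Cl actually releases more energy on gaining an electron.
Tabulated electron affinity (kJ/mol): C 122, F 328, S 200, Cl 349, Tl 19.
So from lowest to highest: Tl < C < S < F < Cl.

Tl < C < S < F < Cl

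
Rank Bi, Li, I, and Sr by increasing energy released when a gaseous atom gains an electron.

Sr, Li, Bi, I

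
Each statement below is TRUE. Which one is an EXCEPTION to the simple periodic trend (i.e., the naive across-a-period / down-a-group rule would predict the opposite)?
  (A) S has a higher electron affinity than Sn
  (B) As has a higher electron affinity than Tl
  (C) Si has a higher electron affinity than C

The general trend: electron affinity increases across a period and decreases down a group.
(A) S (period 3, group 16) vs Sn (period 5, group 14): the stated order agrees with the simple trend.
(B) As (period 4, group 15) vs Tl (period 6, group 13): the stated order agrees with the simple trend.
(C) Si (period 3, group 14) vs C (period 2, group 14): the stated order contradicts the simple trend.
The exception is (C): Si's larger, more diffuse 3p orbitals accept an added electron slightly more readily than C's compact 2p.

(C)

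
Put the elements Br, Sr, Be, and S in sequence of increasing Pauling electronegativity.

Be is in period 2, group 2; S is in period 3, group 16; Br is in period 4, group 17; Sr is in period 5, group 2.
Electronegativity increases across a period and decreases down a group, tracking effective nuclear charge and atomic size.
Here both period and group differ, so the two effects have to be weighed against each other.
Be > Sr: Be sits above Sr in group 2, so the down-group effect alone puts Be higher.
S > Be: period and group pull opposite ways; the across-period shift dominates (2.58 vs 1.57).
Br > S: period and group pull opposite ways; the across-period shift dominates (2.96 vs 2.58).
For reference (Pauling): Be 1.57, S 2.58, Br 2.96, Sr 0.95.
So from lowest to highest: Sr < Be < S < Br.

Sr < Be < S < Br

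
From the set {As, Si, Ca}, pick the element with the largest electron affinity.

Si

Electron affinity generally becomes more exothermic across a period toward the halogens and less exothermic down a group.
These span different periods and groups, so the two trends combine.
As > Ca: both are in period 4; the period trend gives As the larger value.
Si > As: period and group pull opposite ways; the down-group shift dominates (134 vs 78 kJ/mol).
For reference (kJ/mol): Si 134, Ca 2, As 78.
The largest electron affinity among these belongs to Si.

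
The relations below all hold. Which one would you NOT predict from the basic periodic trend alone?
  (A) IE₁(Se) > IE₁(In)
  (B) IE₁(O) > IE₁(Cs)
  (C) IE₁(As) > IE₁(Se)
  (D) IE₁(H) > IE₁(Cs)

(C)

The general trend: first ionization energy increases across a period and decreases down a group.
(A) Se (period 4, group 16) vs In (period 5, group 13): the stated order agrees with the simple trend.
(B) O (period 2, group 16) vs Cs (period 6, group 1): the stated order agrees with the simple trend.
(C) As (period 4, group 15) vs Se (period 4, group 16): the stated order contradicts the simple trend.
(D) H (period 1, group 1) vs Cs (period 6, group 1): the stated order agrees with the simple trend.
The exception is (C): Se (4p⁴) ionizes more easily than half-filled As (4p³).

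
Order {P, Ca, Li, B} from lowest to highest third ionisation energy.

P, B, Ca, Li

After 2 electrons have been removed, what remains? P²⁺ still has 3 valence electrons; Ca²⁺ is the bare [Ar] core; Li²⁺ is already 1 electron into the core; B²⁺ still has 1 valence electron.
Breaking into a closed-shell core is much more expensive than removing a leftover valence electron — Ca and Li have the largest IE_3 here.
Valence configurations: P²⁺ [Ne]3s²3p¹, B²⁺ [He]2s¹.
Approximate IE_3 values (kJ/mol): P 2914, Ca 4912, Li 11815, B 3660.
Overall IE_3 order: P < B < Ca < Li.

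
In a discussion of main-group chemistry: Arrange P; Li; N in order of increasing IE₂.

P, N, Li

After 1 electron has been removed, what remains? P⁺ still has 4 valence electrons; Li⁺ is the bare [He] core; N⁺ still has 4 valence electrons.
Breaking into a closed-shell core is much more expensive than removing a leftover valence electron — Li has the largest IE_2 here.
Valence configurations: P⁺ [Ne]3s²3p², N⁺ [He]2s²2p².
Tabulated IE_2 (kJ/mol): P 1907, Li 7298, N 2856.
Putting it together, IE_2: P < N < Li.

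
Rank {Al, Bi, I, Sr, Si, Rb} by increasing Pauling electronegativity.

Rb, Sr, Al, Si, Bi, I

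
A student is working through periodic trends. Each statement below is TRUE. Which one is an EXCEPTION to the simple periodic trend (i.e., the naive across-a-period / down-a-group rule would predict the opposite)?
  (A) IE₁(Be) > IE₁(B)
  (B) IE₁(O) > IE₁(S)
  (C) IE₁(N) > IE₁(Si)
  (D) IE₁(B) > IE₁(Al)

The general trend: first ionization energy increases across a period and decreases down a group.
(A) Be (period 2, group 2) vs B (period 2, group 13): the stated order contradicts the simple trend.
(B) O (period 2, group 16) vs S (period 3, group 16): the stated order agrees with the simple trend.
(C) N (period 2, group 15) vs Si (period 3, group 14): the stated order agrees with the simple trend.
(D) B (period 2, group 13) vs Al (period 3, group 13): the stated order agrees with the simple trend.
The exception is (A): removing B's lone 2p electron is easier than breaking Be's filled 2s².

(A)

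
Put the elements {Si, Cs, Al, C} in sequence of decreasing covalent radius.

Cs, Al, Si, C

C is in period 2, group 14; Al is in period 3, group 13; Si is in period 3, group 14; Cs is in period 6, group 1.
Atomic radius shrinks across a period as nuclear charge pulls the same shell inward, and grows down a group as new shells are added.
Neither a single period nor a single group — weigh both effects.
Si > C: Si sits below C in group 14, so the down-group effect alone puts Si larger.
Al > Si: Al lies to the left of Si in period 3, so the across-period effect alone puts Al larger.
Cs > Al: both effects reinforce here, so Cs is clearly the larger of the two.
Tabulated atomic radius (pm): C 75, Al 126, Si 116, Cs 232.
So from largest to smallest: Cs > Al > Si > C.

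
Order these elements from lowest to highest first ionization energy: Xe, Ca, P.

Ca, P, Xe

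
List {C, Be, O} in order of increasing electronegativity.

Be, C, O

Atoms toward the upper right of the periodic table pull bonding electrons most strongly.
All lie in period 2, so electronegativity increases left to right.
So from lowest to highest: Be < C < O.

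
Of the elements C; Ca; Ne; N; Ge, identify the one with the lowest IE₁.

First ionization energy rises across a period (greater Z_eff holds electrons more tightly) and falls down a group (valence electrons are farther from the nucleus).
These span different periods and groups, so the two trends combine.
Ge > Ca: both are in period 4; the period trend gives Ge the larger value.
C > Ge: they share group 14; the group trend gives C the larger value.
N > C: both are in period 2; the period trend gives N the larger value.
Ne > N: Ne lies to the right of N in period 2, so the across-period effect alone puts Ne higher.
Tabulated first ionization energy (kJ/mol): C 1086, N 1402, Ne 2081, Ca 590, Ge 762.
The lowest IE₁ among these belongs to Ca.

Ca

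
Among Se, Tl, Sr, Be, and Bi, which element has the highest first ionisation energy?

Be is in period 2, group 2; Se is in period 4, group 16; Sr is in period 5, group 2; Tl is in period 6, group 13; Bi is in period 6, group 15.
Across a period the outer electron is held more tightly (higher IE₁); down a group it sits in a higher shell, more shielded, and comes off more easily.
Neither a single period nor a single group — weigh both effects.
Tl > Sr: the two effects oppose for this pair; the across-period effect wins (589 vs 550 kJ/mol).
Bi > Tl: both are in period 6; the period trend gives Bi the larger value.
Be > Bi: period and group pull opposite ways; the down-group shift dominates (900 vs 703 kJ/mol).
Se > Be: period and group pull opposite ways; the across-period shift dominates (941 vs 900 kJ/mol).
For reference (kJ/mol): Be 900, Se 941, Sr 550, Tl 589, Bi 703.
The highest first ionisation energy among these belongs to Se.

Se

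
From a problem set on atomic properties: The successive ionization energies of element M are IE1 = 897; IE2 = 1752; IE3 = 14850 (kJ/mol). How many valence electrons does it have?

2

Look for the largest jump between consecutive ionization energies: IE3/IE2 ≈ 8.5, far larger than any earlier ratio.
That jump marks the point where a core electron is being removed. So the atom has 2 valence electrons.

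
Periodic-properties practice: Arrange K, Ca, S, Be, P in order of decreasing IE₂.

K > S > P > Be > Ca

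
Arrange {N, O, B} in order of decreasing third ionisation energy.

Consider each +2 ion: N²⁺ still has 3 valence electrons; O²⁺ still has 4 valence electrons; B²⁺ still has 1 valence electron.
All are still removing valence electrons, so compare the +2 ions as you would atoms: IE_3 generally rises across a period (higher Z_eff) and falls down a group (larger shell), subject to the usual subshell exceptions.
Valence configurations: N²⁺ [He]2s²2p¹, O²⁺ [He]2s²2p², B²⁺ [He]2s¹.
Approximate IE_3 values (kJ/mol): N 4578, O 5300, B 3660.
Putting it together, IE_3: B < N < O.

O > N > B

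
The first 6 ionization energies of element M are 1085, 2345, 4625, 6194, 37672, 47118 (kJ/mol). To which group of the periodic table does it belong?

Group 14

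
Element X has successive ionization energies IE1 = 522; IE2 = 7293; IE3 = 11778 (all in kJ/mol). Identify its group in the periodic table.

Group 1

Look for the largest jump between consecutive ionization energies: IE2/IE1 ≈ 14.0, far larger than any earlier ratio.
That jump marks the point where a core electron is being removed. So the atom has 1 valence electron.
A main-group element with 1 valence electron is in group 1.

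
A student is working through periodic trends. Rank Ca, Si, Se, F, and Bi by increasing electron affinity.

Ca < Bi < Si < Se < F

Atoms with high Z_eff and room in the valence shell (especially the halogens) have the most exothermic electron affinities.
Here both period and group differ, so the two effects have to be weighed against each other.
Bi > Ca: the two effects oppose for this pair; the across-period effect wins (91 vs 2 kJ/mol).
Si > Bi: period and group pull opposite ways; the down-group shift dominates (134 vs 91 kJ/mol).
Se > Si: the two effects oppose for this pair; the across-period effect wins (195 vs 134 kJ/mol).
F > Se: both effects reinforce here, so F is clearly the higher of the two.
Approximate values (kJ/mol): F 328, Si 134, Ca 2, Se 195, Bi 91.
So from lowest to highest: Ca < Bi < Si < Se < F.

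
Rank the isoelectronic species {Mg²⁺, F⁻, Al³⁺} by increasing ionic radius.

Al³⁺ < Mg²⁺ < F⁻

All of these have 10 electrons, so size is governed by nuclear charge alone: the more protons, the stronger the pull on the same electron cloud, and the smaller the ion.
Nuclear charges: Al³⁺ (Z=13), Mg²⁺ (Z=12), F⁻ (Z=9).
Smallest to largest: Al³⁺ < Mg²⁺ < F⁻.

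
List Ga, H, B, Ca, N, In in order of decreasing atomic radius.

Ca > In > Ga > B > N > H

H is in period 1, group 1; B is in period 2, group 13; N is in period 2, group 15; Ca is in period 4, group 2; Ga is in period 4, group 13; In is in period 5, group 13.
Across a period the added protons contract the valence shell; down a group each new principal shell makes the atom larger.
Neither a single period nor a single group — weigh both effects.
N > H: period and group pull opposite ways; the down-group shift dominates (71 vs 32 pm).
B > N: both are in period 2; the period trend gives B the larger value.
Ga > B: they share group 13; the group trend gives Ga the larger value.
In > Ga: they share group 13; the group trend gives In the larger value.
Ca > In: the two effects oppose for this pair; the across-period effect wins (171 vs 142 pm).
Tabulated atomic radius (pm): H 32, B 85, N 71, Ca 171, Ga 124, In 142.
So from largest to smallest: Ca > In > Ga > B > N > H.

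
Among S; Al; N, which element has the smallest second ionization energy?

IE_2 is the cost of taking one more electron from the +1 cation: S⁺ still has 5 valence electrons; Al⁺ still has 2 valence electrons; N⁺ still has 4 valence electrons.
All are still removing valence electrons, so compare the +1 ions as you would atoms: IE_2 generally rises across a period (higher Z_eff) and falls down a group (larger shell), subject to the usual subshell exceptions.
Valence configurations: S⁺ [Ne]3s²3p³, Al⁺ [Ne]3s², N⁺ [He]2s²2p².
Approximate IE_2 values (kJ/mol): S 2252, Al 1817, N 2856.
Hence IE_2: Al < S < N.

Al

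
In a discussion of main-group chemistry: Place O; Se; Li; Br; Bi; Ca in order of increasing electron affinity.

Ca, Li, Bi, O, Se, Br

Li is in period 2, group 1; O is in period 2, group 16; Ca is in period 4, group 2; Se is in period 4, group 16; Br is in period 4, group 17; Bi is in period 6, group 15.
Adding an electron releases more energy for atoms nearer the top right (short of the noble gases).
Neither a single period nor a single group — weigh both effects.
Li > Ca: the two effects oppose for this pair; the down-group effect wins (60 vs 2 kJ/mol).
Bi > Li: period and group pull opposite ways; the across-period shift dominates (91 vs 60 kJ/mol).
O > Bi: relative to Bi, both the across-period and down-group shifts push O's electron affinity up.
Se > O: this pair runs against the simple trend — see the exception note.
Br > Se: both are in period 4; the period trend gives Br the larger value.
Note the exception: Se has a higher electron affinity than O, contrary to the simple trend — O's compact 2p subshell gives strong electron–electron repulsion on the added electron.
Approximate values (kJ/mol): Li 60, O 141, Ca 2, Se 195, Br 325, Bi 91.
So from lowest to highest: Ca < Li < Bi < O < Se < Br.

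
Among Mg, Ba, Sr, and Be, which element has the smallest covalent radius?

Be is in period 2, group 2; Mg is in period 3, group 2; Sr is in period 5, group 2; Ba is in period 6, group 2.
Moving right in a period, electrons are added to the same shell under a stronger nuclear pull, so atoms get smaller; moving down, a new shell is opened and atoms get larger.
All are in group 2, so atomic radius increases down the group.
The smallest covalent radius among these belongs to Be.

Be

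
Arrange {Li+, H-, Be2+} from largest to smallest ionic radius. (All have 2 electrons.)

All of these have 2 electrons, so size is governed by nuclear charge alone: the more protons, the stronger the pull on the same electron cloud, and the smaller the ion.
Nuclear charges: Be2+ (Z=4), Li+ (Z=3), H- (Z=1).
Largest to smallest: H- > Li+ > Be2+.

H-, Li+, Be2+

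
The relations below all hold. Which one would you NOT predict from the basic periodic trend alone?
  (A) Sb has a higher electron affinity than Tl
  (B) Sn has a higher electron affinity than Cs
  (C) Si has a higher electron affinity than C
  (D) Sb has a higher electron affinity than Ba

(C)

The general trend: electron affinity increases across a period and decreases down a group.
(A) Sb (period 5, group 15) vs Tl (period 6, group 13): the stated order agrees with the simple trend.
(B) Sn (period 5, group 14) vs Cs (period 6, group 1): the stated order agrees with the simple trend.
(C) Si (period 3, group 14) vs C (period 2, group 14): the stated order contradicts the simple trend.
(D) Sb (period 5, group 15) vs Ba (period 6, group 2): the stated order agrees with the simple trend.
The exception is (C): Si's larger, more diffuse 3p orbitals accept an added electron slightly more readily than C's compact 2p.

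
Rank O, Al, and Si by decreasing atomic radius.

Atomic radius shrinks across a period as nuclear charge pulls the same shell inward, and grows down a group as new shells are added.
Here both period and group differ, so the two effects have to be weighed against each other.
Si > O: both effects reinforce here, so Si is clearly the larger of the two.
Al > Si: Al lies to the left of Si in period 3, so the across-period effect alone puts Al larger.
Approximate values (pm): O 63, Al 126, Si 116.
So from largest to smallest: Al > Si > O.

Al > Si > O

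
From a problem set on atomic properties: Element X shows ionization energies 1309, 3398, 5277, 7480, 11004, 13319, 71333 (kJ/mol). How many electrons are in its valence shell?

Look for the largest jump between consecutive ionization energies: IE7/IE6 ≈ 5.4, far larger than any earlier ratio.
That jump marks the point where a core electron is being removed. So the atom has 6 valence electrons.

6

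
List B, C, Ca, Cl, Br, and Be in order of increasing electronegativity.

EN rises left→right (higher Z_eff, smaller atoms) and falls top→bottom (larger, more shielded atoms).
Neither a single period nor a single group — weigh both effects.
Be > Ca: they share group 2; the group trend gives Be the larger value.
B > Be: B lies to the right of Be in period 2, so the across-period effect alone puts B higher.
C > B: C lies to the right of B in period 2, so the across-period effect alone puts C higher.
Br > C: period and group pull opposite ways; the across-period shift dominates (2.96 vs 2.55).
Cl > Br: Cl sits above Br in group 17, so the down-group effect alone puts Cl higher.
Tabulated electronegativity (Pauling): Be 1.57, B 2.04, C 2.55, Cl 3.16, Ca 1.00, Br 2.96.
So from lowest to highest: Ca < Be < B < C < Br < Cl.

Ca < Be < B < C < Br < Cl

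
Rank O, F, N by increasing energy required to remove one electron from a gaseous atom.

N is in period 2, group 15; O is in period 2, group 16; F is in period 2, group 17.
First ionization energy rises across a period (greater Z_eff holds electrons more tightly) and falls down a group (valence electrons are farther from the nucleus).
All lie in period 2; the across-period trend (first ionization energy increases left to right) applies, with the exception below.
Note the exception: N has a higher first ionization energy than O, contrary to the simple trend — pairing an electron in O's 2p⁴ costs repulsion energy, so O ionizes more easily than half-filled N (2p³).
Approximate values (kJ/mol): N 1402, O 1314, F 1681.
So from lowest to highest: O < N < F.

O < N < F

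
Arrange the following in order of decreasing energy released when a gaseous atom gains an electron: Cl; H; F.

Electron affinity generally becomes more exothermic across a period toward the halogens and less exothermic down a group.
Here both period and group differ, so the two effects have to be weighed against each other.
F > H: the two effects oppose for this pair; the across-period effect wins (328 vs 73 kJ/mol).
Cl > F: this pair runs against the simple trend — see the exception note.
Note the exception: Cl has a higher electron affinity than F, contrary to the simple trend — F's small 2p subshell makes the incoming electron feel strong e⁻–e⁻ repulsion, so Cl actually releases more energy on gaining an electron.
Tabulated electron affinity (kJ/mol): H 73, F 328, Cl 349.
So from highest to lowest: Cl > F > H.

Cl, F, H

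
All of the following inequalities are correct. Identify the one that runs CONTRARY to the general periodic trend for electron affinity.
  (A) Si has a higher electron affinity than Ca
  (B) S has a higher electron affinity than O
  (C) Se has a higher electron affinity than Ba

(B)

The general trend: electron affinity increases across a period and decreases down a group.
(A) Si (period 3, group 14) vs Ca (period 4, group 2): the stated order agrees with the simple trend.
(B) S (period 3, group 16) vs O (period 2, group 16): the stated order contradicts the simple trend.
(C) Se (period 4, group 16) vs Ba (period 6, group 2): the stated order agrees with the simple trend.
The exception is (B): the compact 2p subshell of O repels the added electron more than S's larger 3p does.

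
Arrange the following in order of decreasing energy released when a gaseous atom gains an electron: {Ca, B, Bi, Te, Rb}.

Te > Bi > Rb > B > Ca

B is in period 2, group 13; Ca is in period 4, group 2; Rb is in period 5, group 1; Te is in period 5, group 16; Bi is in period 6, group 15.
Adding an electron releases more energy for atoms nearer the top right (short of the noble gases).
These span different periods and groups, so the two trends combine.
B > Ca: relative to Ca, both the across-period and down-group shifts push B's electron affinity up.
Rb > B: this pair runs against the simple trend — see the exception note.
Bi > Rb: period and group pull opposite ways; the across-period shift dominates (91 vs 47 kJ/mol).
Te > Bi: relative to Bi, both the across-period and down-group shifts push Te's electron affinity up.
Note the exception: Rb has a higher electron affinity than B, contrary to the simple trend — B's ns²np¹ configuration gives only a small electron affinity — the sparsely filled np subshell binds an added electron weakly.
Note the exception: Rb has a higher electron affinity than Ca, contrary to the simple trend — adding an electron to Ca (ns²) has to open a new, higher-energy np subshell, which is unfavourable.
Tabulated electron affinity (kJ/mol): B 27, Ca 2, Rb 47, Te 190, Bi 91.
So from highest to lowest: Te > Bi > Rb > B > Ca.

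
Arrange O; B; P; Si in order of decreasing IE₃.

O, B, Si, P

After 2 electrons have been removed, what remains? O²⁺ still has 4 valence electrons; B²⁺ still has 1 valence electron; P²⁺ still has 3 valence electrons; Si²⁺ still has 2 valence electrons.
All are still removing valence electrons, so compare the +2 ions as you would atoms: IE_3 generally rises across a period (higher Z_eff) and falls down a group (larger shell), subject to the usual subshell exceptions.
Valence configurations: O²⁺ [He]2s²2p², B²⁺ [He]2s¹, P²⁺ [Ne]3s²3p¹, Si²⁺ [Ne]3s².
P²⁺ loses a lone 3p electron whereas Si²⁺ must break into a filled 3s² pair, so IE_3(Si) > IE_3(P) even though P has the higher nuclear charge.
Tabulated IE_3 (kJ/mol): O 5300, B 3660, P 2914, Si 3232.
Overall IE_3 order: P < Si < B < O.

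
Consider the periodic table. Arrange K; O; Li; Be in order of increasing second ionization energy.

Be, K, O, Li

Consider each +1 ion: K⁺ is the bare [Ar] core; O⁺ still has 5 valence electrons; Li⁺ is the bare [He] core; Be⁺ still has 1 valence electron.
Usually core removal costs more than valence removal, but here the competition is close: a tightly held n=2 valence electron can cost more to remove than an n=3 core electron, so the actual values have to decide it.
Valence configurations: O⁺ [He]2s²2p³, Be⁺ [He]2s¹.
Tabulated IE_2 (kJ/mol): K 3052, O 3388, Li 7298, Be 1757.
Hence IE_2: Be < K < O < Li.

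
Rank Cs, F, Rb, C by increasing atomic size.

F < C < Rb < Cs

C is in period 2, group 14; F is in period 2, group 17; Rb is in period 5, group 1; Cs is in period 6, group 1.
Across a period the added protons contract the valence shell; down a group each new principal shell makes the atom larger.
These span different periods and groups, so the two trends combine.
C > F: both are in period 2; the period trend gives C the larger value.
Rb > C: both effects reinforce here, so Rb is clearly the larger of the two.
Cs > Rb: Cs sits below Rb in group 1, so the down-group effect alone puts Cs larger.
Tabulated atomic radius (pm): C 75, F 64, Rb 210, Cs 232.
So from smallest to largest: F < C < Rb < Cs.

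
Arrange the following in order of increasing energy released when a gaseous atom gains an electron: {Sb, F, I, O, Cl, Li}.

EA tends to increase across a period and decrease down a group, though the pattern is less regular than for IE or radius.
Neither a single period nor a single group — weigh both effects.
Sb > Li: the two effects oppose for this pair; the across-period effect wins (103 vs 60 kJ/mol).
O > Sb: relative to Sb, both the across-period and down-group shifts push O's electron affinity up.
I > O: period and group pull opposite ways; the across-period shift dominates (295 vs 141 kJ/mol).
F > I: F sits above I in group 17, so the down-group effect alone puts F higher.
Cl > F: this pair runs against the simple trend — see the exception note.
Note the exception: Cl has a higher electron affinity than F, contrary to the simple trend — F's small 2p subshell makes the incoming electron feel strong e⁻–e⁻ repulsion, so Cl actually releases more energy on gaining an electron.
Tabulated electron affinity (kJ/mol): Li 60, O 141, F 328, Cl 349, Sb 103, I 295.
So from lowest to highest: Li < Sb < O < I < F < Cl.

Li < Sb < O < I < F < Cl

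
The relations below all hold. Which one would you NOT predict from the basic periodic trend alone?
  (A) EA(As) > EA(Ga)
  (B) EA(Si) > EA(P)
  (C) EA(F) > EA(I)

(B)

The general trend: electron affinity increases across a period and decreases down a group.
(A) As (period 4, group 15) vs Ga (period 4, group 13): the stated order agrees with the simple trend.
(B) Si (period 3, group 14) vs P (period 3, group 15): the stated order contradicts the simple trend.
(C) F (period 2, group 17) vs I (period 5, group 17): the stated order agrees with the simple trend.
The exception is (B): adding an electron to P's half-filled 3p³ is unfavourable, so Si (3p²) has the more exothermic EA.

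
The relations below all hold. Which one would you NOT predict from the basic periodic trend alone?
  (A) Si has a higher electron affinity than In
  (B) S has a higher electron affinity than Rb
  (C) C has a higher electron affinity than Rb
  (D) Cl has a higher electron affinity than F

(D)

The general trend: electron affinity increases across a period and decreases down a group.
(A) Si (period 3, group 14) vs In (period 5, group 13): the stated order agrees with the simple trend.
(B) S (period 3, group 16) vs Rb (period 5, group 1): the stated order agrees with the simple trend.
(C) C (period 2, group 14) vs Rb (period 5, group 1): the stated order agrees with the simple trend.
(D) Cl (period 3, group 17) vs F (period 2, group 17): the stated order contradicts the simple trend.
The exception is (D): F's small 2p subshell makes the incoming electron feel strong e⁻–e⁻ repulsion, so Cl actually releases more energy on gaining an electron.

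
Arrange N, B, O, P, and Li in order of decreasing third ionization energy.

Li > O > N > B > P

IE_3 is the cost of taking one more electron from the +2 cation: N²⁺ still has 3 valence electrons; B²⁺ still has 1 valence electron; O²⁺ still has 4 valence electrons; P²⁺ still has 3 valence electrons; Li²⁺ is already 1 electron into the core.
Pulling an electron out of a noble-gas core costs far more than removing a remaining valence electron, so Li sits at the high end of IE_3.
Valence configurations: N²⁺ [He]2s²2p¹, B²⁺ [He]2s¹, O²⁺ [He]2s²2p², P²⁺ [Ne]3s²3p¹.
Tabulated IE_3 (kJ/mol): N 4578, B 3660, O 5300, P 2914, Li 11815.
Putting it together, IE_3: P < B < N < O < Li.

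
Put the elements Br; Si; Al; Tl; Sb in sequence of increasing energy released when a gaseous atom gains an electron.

Tl, Al, Sb, Si, Br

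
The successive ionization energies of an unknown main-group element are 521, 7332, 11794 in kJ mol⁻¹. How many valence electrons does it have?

1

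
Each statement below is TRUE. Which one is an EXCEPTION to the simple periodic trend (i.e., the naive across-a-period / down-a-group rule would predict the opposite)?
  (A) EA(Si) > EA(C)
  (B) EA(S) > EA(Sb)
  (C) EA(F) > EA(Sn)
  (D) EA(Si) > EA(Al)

(A)

The general trend: electron affinity increases across a period and decreases down a group.
(A) Si (period 3, group 14) vs C (period 2, group 14): the stated order contradicts the simple trend.
(B) S (period 3, group 16) vs Sb (period 5, group 15): the stated order agrees with the simple trend.
(C) F (period 2, group 17) vs Sn (period 5, group 14): the stated order agrees with the simple trend.
(D) Si (period 3, group 14) vs Al (period 3, group 13): the stated order agrees with the simple trend.
The exception is (A): Si's larger, more diffuse 3p orbitals accept an added electron slightly more readily than C's compact 2p.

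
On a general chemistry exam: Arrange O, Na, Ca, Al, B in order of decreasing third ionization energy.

Na > O > Ca > B > Al

The third ionization energy removes an electron from the +2 ion. For each element: O²⁺ still has 4 valence electrons; Na²⁺ is already 1 electron into the core; Ca²⁺ is the bare [Ar] core; Al²⁺ still has 1 valence electron; B²⁺ still has 1 valence electron.
Usually core removal costs more than valence removal, but here the competition is close: a tightly held n=2 valence electron can cost more to remove than an n=3 core electron, so the actual values have to decide it.
Valence configurations: O²⁺ [He]2s²2p², Al²⁺ [Ne]3s¹, B²⁺ [He]2s¹.
Tabulated IE_3 (kJ/mol): O 5300, Na 6910, Ca 4912, Al 2745, B 3660.
Overall IE_3 order: Al < B < Ca < O < Na.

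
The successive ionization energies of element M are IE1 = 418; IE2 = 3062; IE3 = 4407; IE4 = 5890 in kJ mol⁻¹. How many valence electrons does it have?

1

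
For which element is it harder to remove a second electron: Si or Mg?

Si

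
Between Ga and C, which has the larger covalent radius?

C is in period 2, group 14; Ga is in period 4, group 13.
Radius decreases left→right (rising Z_eff, same n) and increases top→bottom (higher n).
Neither a single period nor a single group — weigh both effects.
Ga > C: relative to C, both the across-period and down-group shifts push Ga's atomic radius up.
Approximate values (pm): C 75, Ga 124.
So Ga has the larger covalent radius (Ga > C).

Ga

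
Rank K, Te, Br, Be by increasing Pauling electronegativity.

K < Be < Te < Br

Be is in period 2, group 2; K is in period 4, group 1; Br is in period 4, group 17; Te is in period 5, group 16.
EN rises left→right (higher Z_eff, smaller atoms) and falls top→bottom (larger, more shielded atoms).
Neither a single period nor a single group — weigh both effects.
Be > K: both effects reinforce here, so Be is clearly the higher of the two.
Te > Be: the two effects oppose for this pair; the across-period effect wins (2.10 vs 1.57).
Br > Te: both effects reinforce here, so Br is clearly the higher of the two.
Tabulated electronegativity (Pauling): Be 1.57, K 0.82, Br 2.96, Te 2.10.
So from lowest to highest: K < Be < Te < Br.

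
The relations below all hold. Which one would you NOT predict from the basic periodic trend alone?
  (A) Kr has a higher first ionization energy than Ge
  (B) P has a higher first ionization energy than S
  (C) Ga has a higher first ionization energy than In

The general trend: first ionization energy increases across a period and decreases down a group.
(A) Kr (period 4, group 18) vs Ge (period 4, group 14): the stated order agrees with the simple trend.
(B) P (period 3, group 15) vs S (period 3, group 16): the stated order contradicts the simple trend.
(C) Ga (period 4, group 13) vs In (period 5, group 13): the stated order agrees with the simple trend.
The exception is (B): S (3p⁴) ionizes more easily than half-filled P (3p³) because the paired 3p electron in S is pushed out by e⁻–e⁻ repulsion.

(B)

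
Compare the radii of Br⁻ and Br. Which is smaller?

Forming Br⁻ adds 1 electron to Br. More electron–electron repulsion in the same shell, with unchanged nuclear charge, lets the cloud expand.
An anion is larger than its parent atom: Br⁻ > Br.

Br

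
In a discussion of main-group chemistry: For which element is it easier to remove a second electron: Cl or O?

Cl

The second ionization energy removes an electron from the +1 ion. For each element: Cl⁺ still has 6 valence electrons; O⁺ still has 5 valence electrons.
All are still removing valence electrons, so compare the +1 ions as you would atoms: IE_2 generally rises across a period (higher Z_eff) and falls down a group (larger shell), subject to the usual subshell exceptions.
Valence configurations: Cl⁺ [Ne]3s²3p⁴, O⁺ [He]2s²2p³.
Tabulated IE_2 (kJ/mol): Cl 2298, O 3388.
So the second ionization energies run Cl < O.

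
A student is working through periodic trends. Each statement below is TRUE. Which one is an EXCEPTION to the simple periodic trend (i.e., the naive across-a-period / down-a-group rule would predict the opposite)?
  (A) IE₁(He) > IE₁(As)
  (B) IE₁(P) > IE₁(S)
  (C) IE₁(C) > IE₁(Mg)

(B)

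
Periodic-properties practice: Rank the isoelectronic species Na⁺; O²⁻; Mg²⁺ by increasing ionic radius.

Mg²⁺, Na⁺, O²⁻

All of these have 10 electrons, so size is governed by nuclear charge alone: the more protons, the stronger the pull on the same electron cloud, and the smaller the ion.
Nuclear charges: Mg²⁺ (Z=12), Na⁺ (Z=11), O²⁻ (Z=8).
Smallest to largest: Mg²⁺ < Na⁺ < O²⁻.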